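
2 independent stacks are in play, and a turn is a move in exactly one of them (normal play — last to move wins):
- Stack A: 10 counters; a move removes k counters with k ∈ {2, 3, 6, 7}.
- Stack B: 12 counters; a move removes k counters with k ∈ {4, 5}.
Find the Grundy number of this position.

Grundy values for stack A (subtraction set {2, 3, 6, 7}):
k:     0  1  2  3  4  5  6  7  8  9 10
g(k):  0  0  1  1  2  0  3  1  2  0  0
So g(10) = 0.
For stack B, compute g(0), g(1), … with moves {4, 5}:
g(0) = mex{} = 0
g(1) = mex{} = 0
g(2) = mex{} = 0
g(3) = mex{} = 0
g(4) = mex{0} = 1
g(5) = mex{0} = 1
g(6) = mex{0} = 1
g(7) = mex{0} = 1
g(8) = mex{0,1} = 2
g(9) = mex{1} = 0
g(10) = mex{1} = 0
g(11) = mex{1} = 0
g(12) = mex{1,2} = 0
So g(12) = 0.
By the Sprague-Grundy theorem, the Grundy value of a sum of independent games is the XOR of the component values.
Combined value = 0 ⊕ 0 = 0.

0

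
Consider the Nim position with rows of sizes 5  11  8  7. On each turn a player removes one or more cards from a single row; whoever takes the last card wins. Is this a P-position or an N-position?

Nim-sum: 5 ⊕ 11 ⊕ 8 ⊕ 7 = 1.
The nim-sum is 1 ≠ 0, so this is an N-position: the player to move can win.

N-position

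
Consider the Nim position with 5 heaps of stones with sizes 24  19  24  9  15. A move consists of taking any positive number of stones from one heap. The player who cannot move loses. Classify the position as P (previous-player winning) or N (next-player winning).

N-position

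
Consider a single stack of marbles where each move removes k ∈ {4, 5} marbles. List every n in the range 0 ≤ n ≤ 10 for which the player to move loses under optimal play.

Grundy values for subtraction set {4, 5}:
g(0) = mex{} = 0
g(1) = mex{} = 0
g(2) = mex{} = 0
g(3) = mex{} = 0
g(4) = mex{0} = 1
g(5) = mex{0} = 1
g(6) = mex{0} = 1
g(7) = mex{0} = 1
g(8) = mex{0,1} = 2
g(9) = mex{1} = 0
g(10) = mex{1} = 0
The P-positions (g = 0) in 0..10 are 0, 1, 2, 3, 9, 10.

0, 1, 2, 3, 9, 10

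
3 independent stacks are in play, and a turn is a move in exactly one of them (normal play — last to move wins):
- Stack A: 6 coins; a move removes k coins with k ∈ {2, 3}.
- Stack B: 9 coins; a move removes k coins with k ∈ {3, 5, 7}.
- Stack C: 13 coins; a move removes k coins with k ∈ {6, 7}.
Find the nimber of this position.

For stack A, compute g(0), g(1), … with moves {2, 3}:
k:     0  1  2  3  4  5  6
g(k):  0  0  1  1  2  0  0
So g(6) = 0.
Grundy values for stack B (subtraction set {3, 5, 7}):
g(0) = mex{} = 0
g(1) = mex{} = 0
g(2) = mex{} = 0
g(3) = mex{0} = 1
g(4) = mex{0} = 1
g(5) = mex{0} = 1
g(6) = mex{0,1} = 2
g(7) = mex{0,1} = 2
g(8) = mex{0,1} = 2
g(9) = mex{0,1,2} = 3
So g(9) = 3.
Grundy values for stack C (subtraction set {6, 7}):
k:     0  1  2  3  4  5  6  7  8  9 10 11 12 13
g(k):  0  0  0  0  0  0  1  1  1  1  1  1  2  0
So g(13) = 0.
The value of a disjunctive sum is the nim-sum of the parts.
Combined value = 0 ⊕ 3 ⊕ 0 = 3.

3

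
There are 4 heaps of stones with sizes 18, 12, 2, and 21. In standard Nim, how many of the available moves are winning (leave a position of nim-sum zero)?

Compute the nim-sum pairwise:
18 ⊕ 12 = 30
30 ⊕ 2 = 28
28 ⊕ 21 = 9
The overall nim-sum is X = 9. A heap of size p has a winning move iff p XOR X < p (reduce it to p XOR X).
  18: 18 XOR 9 = 27 ≥ 18 — no move.
  12: 12 XOR 9 = 5 < 12 — winning move (to 5).
  2: 2 XOR 9 = 11 ≥ 2 — no move.
  21: 21 XOR 9 = 28 ≥ 21 — no move.
That gives 1 winning move.

1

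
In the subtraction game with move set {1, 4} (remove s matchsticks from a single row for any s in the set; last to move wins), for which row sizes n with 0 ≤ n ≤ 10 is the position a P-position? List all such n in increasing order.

0, 2, 5, 7, 10

Build the Grundy sequence with g(k) = mex{g(k−s) : s ∈ {1, 4}, s ≤ k}:
g(0) = mex{} = 0
g(1) = mex{0} = 1
g(2) = mex{1} = 0
g(3) = mex{0} = 1
g(4) = mex{0,1} = 2
g(5) = mex{1,2} = 0
g(6) = mex{0} = 1
g(7) = mex{1} = 0
g(8) = mex{0,2} = 1
g(9) = mex{0,1} = 2
g(10) = mex{1,2} = 0
The P-positions (g = 0) in 0..10 are 0, 2, 5, 7, 10.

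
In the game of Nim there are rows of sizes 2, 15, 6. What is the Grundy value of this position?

In binary:
  0010  (2)
  1111  (15)
  0110  (6)
  ----
  1011  (11)

11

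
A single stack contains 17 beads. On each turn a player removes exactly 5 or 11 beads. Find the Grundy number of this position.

0

Build the Grundy sequence with g(k) = mex{g(k−s) : s ∈ {5, 11}, s ≤ k}:
k:     0  1  2  3  4  5  6  7  8  9 10 11 12 13 14 15 16 17
g(k):  0  0  0  0  0  1  1  1  1  1  0  2  2  2  2  1  0  0
So g(17) = 0.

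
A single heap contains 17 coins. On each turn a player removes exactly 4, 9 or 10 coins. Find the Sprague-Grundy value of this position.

Build the Grundy sequence with g(k) = mex{g(k−s) : s ∈ {4, 9, 10}, s ≤ k}:
k:     0  1  2  3  4  5  6  7  8  9 10 11 12 13 14 15 16 17
g(k):  0  0  0  0  1  1  1  1  0  2  2  2  1  3  0  0  0  2
So g(17) = 2.

2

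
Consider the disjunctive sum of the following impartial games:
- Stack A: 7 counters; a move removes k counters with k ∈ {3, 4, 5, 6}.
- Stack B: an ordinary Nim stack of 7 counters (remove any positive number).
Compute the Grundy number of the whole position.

For stack A, compute g(0), g(1), … with moves {3, 4, 5, 6}:
g(0) = mex{} = 0
g(1) = mex{} = 0
g(2) = mex{} = 0
g(3) = mex{0} = 1
g(4) = mex{0} = 1
g(5) = mex{0} = 1
g(6) = mex{0,1} = 2
g(7) = mex{0,1} = 2
So g(7) = 2.
Stack B is a plain Nim stack of size 7, so its Grundy value is 7.
By the Sprague-Grundy theorem, the Grundy value of a sum of independent games is the XOR of the component values.
Combined value = 2 XOR 7 = 5.

5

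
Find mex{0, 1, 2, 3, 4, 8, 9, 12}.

The values 0, 1, 2, 3, 4 are all present; 5 is the first non-negative integer missing from the set.

5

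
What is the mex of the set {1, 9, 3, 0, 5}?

2

The values 0, 1 are all present; 2 is the first non-negative integer missing from the set.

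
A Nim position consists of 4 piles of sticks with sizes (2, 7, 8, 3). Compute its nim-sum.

Nim-sum: 2 XOR 7 XOR 8 XOR 3 = 14.

14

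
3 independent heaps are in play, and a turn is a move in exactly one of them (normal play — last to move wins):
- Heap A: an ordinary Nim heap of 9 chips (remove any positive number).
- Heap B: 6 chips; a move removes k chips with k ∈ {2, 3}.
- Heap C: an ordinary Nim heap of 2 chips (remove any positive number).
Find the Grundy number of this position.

Heap A is a plain Nim heap of size 9, so its Grundy value is 9.
Grundy values for heap B (subtraction set {2, 3}):
g(0) = mex{} = 0
g(1) = mex{} = 0
g(2) = mex{0} = 1
g(3) = mex{0} = 1
g(4) = mex{0,1} = 2
g(5) = mex{1} = 0
g(6) = mex{1,2} = 0
So g(6) = 0.
Heap C is a plain Nim heap of size 2, so its Grundy value is 2.
By the Sprague-Grundy theorem, the Grundy value of a sum of independent games is the XOR of the component values.
Combined value = 9 ⊕ 0 ⊕ 2 = 11.

11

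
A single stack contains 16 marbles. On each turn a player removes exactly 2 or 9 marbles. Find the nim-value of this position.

Compute g(0), g(1), … for moves {2, 9}:
k:     0  1  2  3  4  5  6  7  8  9 10 11 12 13 14 15 16
g(k):  0  0  1  1  0  0  1  1  0  2  1  0  0  1  1  0  0
So g(16) = 0.

0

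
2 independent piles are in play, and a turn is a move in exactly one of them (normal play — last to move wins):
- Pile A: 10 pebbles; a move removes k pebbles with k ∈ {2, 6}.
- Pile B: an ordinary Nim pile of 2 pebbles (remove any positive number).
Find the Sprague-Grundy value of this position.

3

Grundy values for pile A (subtraction set {2, 6}):
g(0) = mex{} = 0
g(1) = mex{} = 0
g(2) = mex{0} = 1
g(3) = mex{0} = 1
g(4) = mex{1} = 0
g(5) = mex{1} = 0
g(6) = mex{0} = 1
g(7) = mex{0} = 1
g(8) = mex{1} = 0
g(9) = mex{1} = 0
g(10) = mex{0} = 1
So g(10) = 1.
Pile B is a plain Nim pile of size 2, so its Grundy value is 2.
The value of a disjunctive sum is the nim-sum of the parts.
Combined value = 1 XOR 2 = 3.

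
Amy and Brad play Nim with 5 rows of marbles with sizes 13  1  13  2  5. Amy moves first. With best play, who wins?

Amy wins

Nim-sum: 13 ⊕ 1 ⊕ 13 ⊕ 2 ⊕ 5 = 6.
The nim-sum is 6 ≠ 0, so this is an N-position: the player to move can win; Amy has a winning move.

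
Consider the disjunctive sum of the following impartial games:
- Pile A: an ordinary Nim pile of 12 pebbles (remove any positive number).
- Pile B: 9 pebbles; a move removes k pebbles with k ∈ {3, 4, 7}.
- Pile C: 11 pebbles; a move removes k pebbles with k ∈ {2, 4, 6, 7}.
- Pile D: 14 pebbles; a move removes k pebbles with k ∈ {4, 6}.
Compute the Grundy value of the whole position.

15

Pile A is a plain Nim pile of size 12, so its Grundy value is 12.
Build the Grundy sequence for pile B with g(k) = mex{g(k−s) : s ∈ {3, 4, 7}, s ≤ k}:
g(0) = mex{} = 0
g(1) = mex{} = 0
g(2) = mex{} = 0
g(3) = mex{0} = 1
g(4) = mex{0} = 1
g(5) = mex{0} = 1
g(6) = mex{0,1} = 2
g(7) = mex{0,1} = 2
g(8) = mex{0,1} = 2
g(9) = mex{0,1,2} = 3
So g(9) = 3.
Grundy values for pile C (subtraction set {2, 4, 6, 7}):
g(0) = mex{} = 0
g(1) = mex{} = 0
g(2) = mex{0} = 1
g(3) = mex{0} = 1
g(4) = mex{0,1} = 2
g(5) = mex{0,1} = 2
g(6) = mex{0,1,2} = 3
g(7) = mex{0,1,2} = 3
g(8) = mex{0,1,2,3} = 4
g(9) = mex{1,2,3} = 0
g(10) = mex{1,2,3,4} = 0
g(11) = mex{0,2,3} = 1
So g(11) = 1.
Grundy values for pile D (subtraction set {4, 6}):
g(0) = mex{} = 0
g(1) = mex{} = 0
g(2) = mex{} = 0
g(3) = mex{} = 0
g(4) = mex{0} = 1
g(5) = mex{0} = 1
g(6) = mex{0} = 1
g(7) = mex{0} = 1
g(8) = mex{0,1} = 2
g(9) = mex{0,1} = 2
g(10) = mex{1} = 0
g(11) = mex{1} = 0
g(12) = mex{1,2} = 0
g(13) = mex{1,2} = 0
g(14) = mex{0,2} = 1
So g(14) = 1.
By the Sprague-Grundy theorem, the Grundy value of a sum of independent games is the XOR of the component values.
Combined value = 12 ⊕ 3 ⊕ 1 ⊕ 1 = 15.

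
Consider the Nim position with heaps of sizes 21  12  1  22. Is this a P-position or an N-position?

Write each in binary and XOR column by column:
  10101  (21)
  01100  (12)
  00001  (1)
  10110  (22)
  -----
  01110  (14)
The nim-sum is 14 ≠ 0, so this is an N-position: the player to move can win.

N-position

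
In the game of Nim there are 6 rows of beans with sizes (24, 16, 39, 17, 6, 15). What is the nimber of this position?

Bitwise XOR of the heap sizes:
  011000  (24)
  010000  (16)
  100111  (39)
  010001  (17)
  000110  (6)
  001111  (15)
  ------
  110111  (55)

55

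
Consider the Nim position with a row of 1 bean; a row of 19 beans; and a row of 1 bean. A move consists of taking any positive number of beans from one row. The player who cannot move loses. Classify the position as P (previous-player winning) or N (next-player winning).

N-position

Compute the nim-sum pairwise:
1 ^ 19 = 18
18 ^ 1 = 19
The nim-sum is 19 ≠ 0, so this is an N-position: the player to move can win.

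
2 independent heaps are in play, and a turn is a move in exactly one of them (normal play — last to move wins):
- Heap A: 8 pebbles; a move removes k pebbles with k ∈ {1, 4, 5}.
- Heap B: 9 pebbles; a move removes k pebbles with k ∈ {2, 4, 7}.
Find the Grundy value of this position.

0

For heap A, compute g(0), g(1), … with moves {1, 4, 5}:
k:     0  1  2  3  4  5  6  7  8
g(k):  0  1  0  1  2  3  2  3  0
So g(8) = 0.
For heap B, compute g(0), g(1), … with moves {2, 4, 7}:
k:     0  1  2  3  4  5  6  7  8  9
g(k):  0  0  1  1  2  2  0  3  1  0
So g(9) = 0.
By the Sprague-Grundy theorem, the Grundy value of a sum of independent games is the XOR of the component values.
Combined value = 0 XOR 0 = 0.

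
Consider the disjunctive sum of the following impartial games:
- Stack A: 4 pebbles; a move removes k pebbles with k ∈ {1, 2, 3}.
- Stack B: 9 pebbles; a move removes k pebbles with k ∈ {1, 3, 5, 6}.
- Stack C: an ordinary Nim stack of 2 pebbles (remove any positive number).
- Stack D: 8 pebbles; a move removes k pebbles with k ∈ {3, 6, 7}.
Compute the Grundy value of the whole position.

3

Grundy values for stack A (subtraction set {1, 2, 3}):
g(0) = mex{} = 0
g(1) = mex{0} = 1
g(2) = mex{0,1} = 2
g(3) = mex{0,1,2} = 3
g(4) = mex{1,2,3} = 0
So g(4) = 0.
Build the Grundy sequence for stack B with g(k) = mex{g(k−s) : s ∈ {1, 3, 5, 6}, s ≤ k}:
k:     0  1  2  3  4  5  6  7  8  9
g(k):  0  1  0  1  0  1  2  3  2  3
So g(9) = 3.
Stack C is a plain Nim stack of size 2, so its Grundy value is 2.
Grundy values for stack D (subtraction set {3, 6, 7}):
g(0) = mex{} = 0
g(1) = mex{} = 0
g(2) = mex{} = 0
g(3) = mex{0} = 1
g(4) = mex{0} = 1
g(5) = mex{0} = 1
g(6) = mex{0,1} = 2
g(7) = mex{0,1} = 2
g(8) = mex{0,1} = 2
So g(8) = 2.
By the Sprague-Grundy theorem, the Grundy value of a sum of independent games is the XOR of the component values.
Combined value = 0 ⊕ 3 ⊕ 2 ⊕ 2 = 3.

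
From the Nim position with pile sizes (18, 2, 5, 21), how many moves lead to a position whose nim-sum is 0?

0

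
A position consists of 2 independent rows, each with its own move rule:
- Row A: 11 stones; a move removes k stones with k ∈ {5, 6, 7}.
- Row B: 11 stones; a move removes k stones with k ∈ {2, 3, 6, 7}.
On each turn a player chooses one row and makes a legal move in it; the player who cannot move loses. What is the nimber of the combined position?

3

For row A, compute g(0), g(1), … with moves {5, 6, 7}:
g(0) = mex{} = 0
g(1) = mex{} = 0
g(2) = mex{} = 0
g(3) = mex{} = 0
g(4) = mex{} = 0
g(5) = mex{0} = 1
g(6) = mex{0} = 1
g(7) = mex{0} = 1
g(8) = mex{0} = 1
g(9) = mex{0} = 1
g(10) = mex{0,1} = 2
g(11) = mex{0,1} = 2
So g(11) = 2.
For row B, compute g(0), g(1), … with moves {2, 3, 6, 7}:
k:     0  1  2  3  4  5  6  7  8  9 10 11
g(k):  0  0  1  1  2  0  3  1  2  0  0  1
So g(11) = 1.
The value of a disjunctive sum is the nim-sum of the parts.
Combined value = 2 XOR 1 = 3.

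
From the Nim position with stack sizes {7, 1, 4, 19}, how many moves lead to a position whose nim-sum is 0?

1

Nim-sum: 7 ⊕ 1 ⊕ 4 ⊕ 19 = 17.
The overall nim-sum is X = 17. A stack of size p has a winning move iff p XOR X < p (reduce it to p XOR X).
  7: 7 XOR 17 = 22 ≥ 7 — no move.
  1: 1 XOR 17 = 16 ≥ 1 — no move.
  4: 4 XOR 17 = 21 ≥ 4 — no move.
  19: 19 XOR 17 = 2 < 19 — winning move (to 2).
That gives 1 winning move.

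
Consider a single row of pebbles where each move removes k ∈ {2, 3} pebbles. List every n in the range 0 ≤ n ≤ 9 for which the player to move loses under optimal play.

Grundy values for subtraction set {2, 3}:
g(0) = mex{} = 0
g(1) = mex{} = 0
g(2) = mex{0} = 1
g(3) = mex{0} = 1
g(4) = mex{0,1} = 2
g(5) = mex{1} = 0
g(6) = mex{1,2} = 0
g(7) = mex{0,2} = 1
g(8) = mex{0} = 1
g(9) = mex{0,1} = 2
The P-positions (g = 0) in 0..9 are 0, 1, 5, 6.

0, 1, 5, 6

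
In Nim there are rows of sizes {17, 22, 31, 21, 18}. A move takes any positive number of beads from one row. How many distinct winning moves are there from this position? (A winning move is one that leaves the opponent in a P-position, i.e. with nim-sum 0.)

5

Nim-sum: 17 ⊕ 22 ⊕ 31 ⊕ 21 ⊕ 18 = 31.
The overall nim-sum is X = 31. A row of size p has a winning move iff p XOR X < p (reduce it to p XOR X).
  17: 17 XOR 31 = 14 < 17 — winning move (to 14).
  22: 22 XOR 31 = 9 < 22 — winning move (to 9).
  31: 31 XOR 31 = 0 < 31 — winning move (to 0).
  21: 21 XOR 31 = 10 < 21 — winning move (to 10).
  18: 18 XOR 31 = 13 < 18 — winning move (to 13).
That gives 5 winning moves.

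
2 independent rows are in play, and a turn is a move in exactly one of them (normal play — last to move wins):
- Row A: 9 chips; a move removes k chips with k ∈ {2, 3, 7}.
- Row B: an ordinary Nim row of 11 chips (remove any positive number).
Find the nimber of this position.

9

Build the Grundy sequence for row A with g(k) = mex{g(k−s) : s ∈ {2, 3, 7}, s ≤ k}:
k:     0  1  2  3  4  5  6  7  8  9
g(k):  0  0  1  1  2  0  0  1  1  2
So g(9) = 2.
Row B is a plain Nim row of size 11, so its Grundy value is 11.
By the Sprague-Grundy theorem, the Grundy value of a sum of independent games is the XOR of the component values.
Combined value = 2 XOR 11 = 9.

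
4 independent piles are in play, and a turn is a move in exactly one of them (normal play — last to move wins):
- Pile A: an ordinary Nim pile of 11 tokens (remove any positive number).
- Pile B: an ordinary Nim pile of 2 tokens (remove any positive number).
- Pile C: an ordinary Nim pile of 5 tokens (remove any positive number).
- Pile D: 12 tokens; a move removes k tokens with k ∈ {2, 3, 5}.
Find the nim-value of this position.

Pile A is a plain Nim pile of size 11, so its Grundy value is 11.
Pile B is a plain Nim pile of size 2, so its Grundy value is 2.
Pile C is a plain Nim pile of size 5, so its Grundy value is 5.
Grundy values for pile D (subtraction set {2, 3, 5}):
k:     0  1  2  3  4  5  6  7  8  9 10 11 12
g(k):  0  0  1  1  2  2  3  0  0  1  1  2  2
So g(12) = 2.
The value of a disjunctive sum is the nim-sum of the parts.
Combined value = 11 ⊕ 2 ⊕ 5 ⊕ 2 = 14.

14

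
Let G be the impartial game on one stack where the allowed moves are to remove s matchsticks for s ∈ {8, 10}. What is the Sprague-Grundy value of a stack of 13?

1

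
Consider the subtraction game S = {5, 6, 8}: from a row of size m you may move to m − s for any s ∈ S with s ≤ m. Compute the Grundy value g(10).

2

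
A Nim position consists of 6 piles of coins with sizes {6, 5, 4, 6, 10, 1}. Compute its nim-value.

10

Nim-sum: 6 ⊕ 5 ⊕ 4 ⊕ 6 ⊕ 10 ⊕ 1 = 10.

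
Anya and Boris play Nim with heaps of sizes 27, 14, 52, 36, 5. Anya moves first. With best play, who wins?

Compute the nim-sum pairwise:
27 ^ 14 = 21
21 ^ 52 = 33
33 ^ 36 = 5
5 ^ 5 = 0
The nim-sum is 0, so this is a P-position: the player to move is in a losing position under optimal play; Anya is about to move from it and so loses — Boris wins.

Boris wins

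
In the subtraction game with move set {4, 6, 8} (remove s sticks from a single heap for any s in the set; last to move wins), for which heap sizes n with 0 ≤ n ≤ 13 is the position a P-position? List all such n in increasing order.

0, 1, 2, 3, 12, 13

Grundy values for subtraction set {4, 6, 8}:
g(0) = mex{} = 0
g(1) = mex{} = 0
g(2) = mex{} = 0
g(3) = mex{} = 0
g(4) = mex{0} = 1
g(5) = mex{0} = 1
g(6) = mex{0} = 1
g(7) = mex{0} = 1
g(8) = mex{0,1} = 2
g(9) = mex{0,1} = 2
g(10) = mex{0,1} = 2
g(11) = mex{0,1} = 2
g(12) = mex{1,2} = 0
g(13) = mex{1,2} = 0
The P-positions (g = 0) in 0..13 are 0, 1, 2, 3, 12, 13.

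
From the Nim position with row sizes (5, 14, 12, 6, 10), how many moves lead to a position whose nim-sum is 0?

Compute the nim-sum pairwise:
5 XOR 14 = 11
11 XOR 12 = 7
7 XOR 6 = 1
1 XOR 10 = 11
The overall nim-sum is X = 11. A row of size p has a winning move iff p XOR X < p (reduce it to p XOR X).
  5: 5 XOR 11 = 14 ≥ 5 — no move.
  14: 14 XOR 11 = 5 < 14 — winning move (to 5).
  12: 12 XOR 11 = 7 < 12 — winning move (to 7).
  6: 6 XOR 11 = 13 ≥ 6 — no move.
  10: 10 XOR 11 = 1 < 10 — winning move (to 1).
That gives 3 winning moves.

3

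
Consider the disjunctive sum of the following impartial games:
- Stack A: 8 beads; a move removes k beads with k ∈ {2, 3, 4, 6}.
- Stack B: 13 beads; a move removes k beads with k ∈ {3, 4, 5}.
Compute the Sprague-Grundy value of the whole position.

Grundy values for stack A (subtraction set {2, 3, 4, 6}):
g(0) = mex{} = 0
g(1) = mex{} = 0
g(2) = mex{0} = 1
g(3) = mex{0} = 1
g(4) = mex{0,1} = 2
g(5) = mex{0,1} = 2
g(6) = mex{0,1,2} = 3
g(7) = mex{0,1,2} = 3
g(8) = mex{1,2,3} = 0
So g(8) = 0.
For stack B, compute g(0), g(1), … with moves {3, 4, 5}:
k:     0  1  2  3  4  5  6  7  8  9 10 11 12 13
g(k):  0  0  0  1  1  1  2  2  0  0  0  1  1  1
So g(13) = 1.
The value of a disjunctive sum is the nim-sum of the parts.
Combined value = 0 ⊕ 1 = 1.

1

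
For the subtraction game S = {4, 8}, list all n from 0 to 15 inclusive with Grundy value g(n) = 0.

Build the Grundy sequence with g(k) = mex{g(k−s) : s ∈ {4, 8}, s ≤ k}:
k:     0  1  2  3  4  5  6  7  8  9 10 11 12 13 14 15
g(k):  0  0  0  0  1  1  1  1  2  2  2  2  0  0  0  0
The P-positions (g = 0) in 0..15 are 0, 1, 2, 3, 12, 13, 14, 15.

0, 1, 2, 3, 12, 13, 14, 15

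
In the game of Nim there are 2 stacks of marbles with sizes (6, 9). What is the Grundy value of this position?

15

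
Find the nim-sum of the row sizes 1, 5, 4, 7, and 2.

5

Compute the nim-sum pairwise:
1 ^ 5 = 4
4 ^ 4 = 0
0 ^ 7 = 7
7 ^ 2 = 5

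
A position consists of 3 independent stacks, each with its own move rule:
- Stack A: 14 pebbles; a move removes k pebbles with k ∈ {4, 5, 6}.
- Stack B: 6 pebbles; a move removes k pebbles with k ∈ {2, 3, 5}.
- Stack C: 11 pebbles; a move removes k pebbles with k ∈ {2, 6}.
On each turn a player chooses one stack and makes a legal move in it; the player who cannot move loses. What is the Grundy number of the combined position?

3

For stack A, compute g(0), g(1), … with moves {4, 5, 6}:
g(0) = mex{} = 0
g(1) = mex{} = 0
g(2) = mex{} = 0
g(3) = mex{} = 0
g(4) = mex{0} = 1
g(5) = mex{0} = 1
g(6) = mex{0} = 1
g(7) = mex{0} = 1
g(8) = mex{0,1} = 2
g(9) = mex{0,1} = 2
g(10) = mex{1} = 0
g(11) = mex{1} = 0
g(12) = mex{1,2} = 0
g(13) = mex{1,2} = 0
g(14) = mex{0,2} = 1
So g(14) = 1.
For stack B, compute g(0), g(1), … with moves {2, 3, 5}:
g(0) = mex{} = 0
g(1) = mex{} = 0
g(2) = mex{0} = 1
g(3) = mex{0} = 1
g(4) = mex{0,1} = 2
g(5) = mex{0,1} = 2
g(6) = mex{0,1,2} = 3
So g(6) = 3.
For stack C, compute g(0), g(1), … with moves {2, 6}:
g(0) = mex{} = 0
g(1) = mex{} = 0
g(2) = mex{0} = 1
g(3) = mex{0} = 1
g(4) = mex{1} = 0
g(5) = mex{1} = 0
g(6) = mex{0} = 1
g(7) = mex{0} = 1
g(8) = mex{1} = 0
g(9) = mex{1} = 0
g(10) = mex{0} = 1
g(11) = mex{0} = 1
So g(11) = 1.
The value of a disjunctive sum is the nim-sum of the parts.
Combined value = 1 ⊕ 3 ⊕ 1 = 3.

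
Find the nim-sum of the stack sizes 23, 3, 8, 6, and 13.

23

Nim-sum: 23 ^ 3 ^ 8 ^ 6 ^ 13 = 23.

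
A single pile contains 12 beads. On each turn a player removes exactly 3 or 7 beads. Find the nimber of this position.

0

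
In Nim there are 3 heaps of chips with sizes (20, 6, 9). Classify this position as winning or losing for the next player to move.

Winning position

Compute the nim-sum pairwise:
20 ^ 6 = 18
18 ^ 9 = 27
The nim-sum is 27 ≠ 0, so this is an N-position: the player to move can win.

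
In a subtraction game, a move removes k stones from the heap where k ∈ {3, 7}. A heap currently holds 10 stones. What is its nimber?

Build the Grundy sequence with g(k) = mex{g(k−s) : s ∈ {3, 7}, s ≤ k}:
k:     0  1  2  3  4  5  6  7  8  9 10
g(k):  0  0  0  1  1  1  0  2  2  1  0
So g(10) = 0.

0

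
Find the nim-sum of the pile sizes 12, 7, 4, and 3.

12

Compute the nim-sum pairwise:
12 ^ 7 = 11
11 ^ 4 = 15
15 ^ 3 = 12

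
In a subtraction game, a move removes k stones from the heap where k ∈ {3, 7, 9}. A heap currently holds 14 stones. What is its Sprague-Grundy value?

Build the Grundy sequence with g(k) = mex{g(k−s) : s ∈ {3, 7, 9}, s ≤ k}:
k:     0  1  2  3  4  5  6  7  8  9 10 11 12 13 14
g(k):  0  0  0  1  1  1  0  2  2  1  3  3  0  2  0
So g(14) = 0.

0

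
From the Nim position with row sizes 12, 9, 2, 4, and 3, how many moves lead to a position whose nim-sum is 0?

Nim-sum: 12 ^ 9 ^ 2 ^ 4 ^ 3 = 0.
The nim-sum is already 0, so every move leaves a nonzero nim-sum — there are no winning moves.

0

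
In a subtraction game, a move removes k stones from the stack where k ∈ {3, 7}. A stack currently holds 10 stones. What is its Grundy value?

0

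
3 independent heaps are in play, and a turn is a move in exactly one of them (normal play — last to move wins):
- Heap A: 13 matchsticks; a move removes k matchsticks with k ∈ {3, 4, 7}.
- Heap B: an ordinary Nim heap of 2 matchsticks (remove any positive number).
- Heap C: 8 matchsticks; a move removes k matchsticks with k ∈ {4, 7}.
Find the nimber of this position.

1

Build the Grundy sequence for heap A with g(k) = mex{g(k−s) : s ∈ {3, 4, 7}, s ≤ k}:
g(0) = mex{} = 0
g(1) = mex{} = 0
g(2) = mex{} = 0
g(3) = mex{0} = 1
g(4) = mex{0} = 1
g(5) = mex{0} = 1
g(6) = mex{0,1} = 2
g(7) = mex{0,1} = 2
g(8) = mex{0,1} = 2
g(9) = mex{0,1,2} = 3
g(10) = mex{1,2} = 0
g(11) = mex{1,2} = 0
g(12) = mex{1,2,3} = 0
g(13) = mex{0,2,3} = 1
So g(13) = 1.
Heap B is a plain Nim heap of size 2, so its Grundy value is 2.
Build the Grundy sequence for heap C with g(k) = mex{g(k−s) : s ∈ {4, 7}, s ≤ k}:
k:     0  1  2  3  4  5  6  7  8
g(k):  0  0  0  0  1  1  1  1  2
So g(8) = 2.
The value of a disjunctive sum is the nim-sum of the parts.
Combined value = 1 XOR 2 XOR 2 = 1.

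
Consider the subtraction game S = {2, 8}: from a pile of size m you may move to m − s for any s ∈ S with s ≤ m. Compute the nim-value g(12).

1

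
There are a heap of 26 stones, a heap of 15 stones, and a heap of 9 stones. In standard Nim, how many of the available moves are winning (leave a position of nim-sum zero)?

1

In binary:
  11010  (26)
  01111  (15)
  01001  (9)
  -----
  11100  (28)
The overall nim-sum is X = 28. A heap of size p has a winning move iff p XOR X < p (reduce it to p XOR X).
  26: 26 XOR 28 = 6 < 26 — winning move (to 6).
  15: 15 XOR 28 = 19 ≥ 15 — no move.
  9: 9 XOR 28 = 21 ≥ 9 — no move.
That gives 1 winning move.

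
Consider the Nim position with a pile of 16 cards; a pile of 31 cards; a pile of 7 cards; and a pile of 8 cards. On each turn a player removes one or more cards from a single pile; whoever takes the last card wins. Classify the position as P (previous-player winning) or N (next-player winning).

P-position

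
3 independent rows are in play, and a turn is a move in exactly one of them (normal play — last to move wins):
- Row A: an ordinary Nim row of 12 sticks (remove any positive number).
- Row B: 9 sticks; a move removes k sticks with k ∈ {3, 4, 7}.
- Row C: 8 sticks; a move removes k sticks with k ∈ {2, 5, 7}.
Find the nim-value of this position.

13

Row A is a plain Nim row of size 12, so its Grundy value is 12.
For row B, compute g(0), g(1), … with moves {3, 4, 7}:
g(0) = mex{} = 0
g(1) = mex{} = 0
g(2) = mex{} = 0
g(3) = mex{0} = 1
g(4) = mex{0} = 1
g(5) = mex{0} = 1
g(6) = mex{0,1} = 2
g(7) = mex{0,1} = 2
g(8) = mex{0,1} = 2
g(9) = mex{0,1,2} = 3
So g(9) = 3.
Build the Grundy sequence for row C with g(k) = mex{g(k−s) : s ∈ {2, 5, 7}, s ≤ k}:
g(0) = mex{} = 0
g(1) = mex{} = 0
g(2) = mex{0} = 1
g(3) = mex{0} = 1
g(4) = mex{1} = 0
g(5) = mex{0,1} = 2
g(6) = mex{0} = 1
g(7) = mex{0,1,2} = 3
g(8) = mex{0,1} = 2
So g(8) = 2.
The value of a disjunctive sum is the nim-sum of the parts.
Combined value = 12 XOR 3 XOR 2 = 13.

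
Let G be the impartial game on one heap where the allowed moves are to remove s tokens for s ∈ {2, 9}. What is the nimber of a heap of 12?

0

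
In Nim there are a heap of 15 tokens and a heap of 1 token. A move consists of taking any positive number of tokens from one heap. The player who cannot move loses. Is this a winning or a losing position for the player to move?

Write each in binary and XOR column by column:
  1111  (15)
  0001  (1)
  ----
  1110  (14)
The nim-sum is 14 ≠ 0, so this is an N-position: the player to move can win.

Winning position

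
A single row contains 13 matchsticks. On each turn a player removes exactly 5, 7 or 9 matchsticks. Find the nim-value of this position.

Grundy values for subtraction set {5, 7, 9}:
g(0) = mex{} = 0
g(1) = mex{} = 0
g(2) = mex{} = 0
g(3) = mex{} = 0
g(4) = mex{} = 0
g(5) = mex{0} = 1
g(6) = mex{0} = 1
g(7) = mex{0} = 1
g(8) = mex{0} = 1
g(9) = mex{0} = 1
g(10) = mex{0,1} = 2
g(11) = mex{0,1} = 2
g(12) = mex{0,1} = 2
g(13) = mex{0,1} = 2
So g(13) = 2.

2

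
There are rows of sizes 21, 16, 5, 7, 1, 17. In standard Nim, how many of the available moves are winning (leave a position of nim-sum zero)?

Compute the nim-sum pairwise:
21 XOR 16 = 5
5 XOR 5 = 0
0 XOR 7 = 7
7 XOR 1 = 6
6 XOR 17 = 23
The overall nim-sum is X = 23. A row of size p has a winning move iff p XOR X < p (reduce it to p XOR X).
  21: 21 XOR 23 = 2 < 21 — winning move (to 2).
  16: 16 XOR 23 = 7 < 16 — winning move (to 7).
  5: 5 XOR 23 = 18 ≥ 5 — no move.
  7: 7 XOR 23 = 16 ≥ 7 — no move.
  1: 1 XOR 23 = 22 ≥ 1 — no move.
  17: 17 XOR 23 = 6 < 17 — winning move (to 6).
That gives 3 winning moves.

3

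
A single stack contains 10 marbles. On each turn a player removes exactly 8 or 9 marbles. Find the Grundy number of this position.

1

Build the Grundy sequence with g(k) = mex{g(k−s) : s ∈ {8, 9}, s ≤ k}:
g(0) = mex{} = 0
g(1) = mex{} = 0
g(2) = mex{} = 0
g(3) = mex{} = 0
g(4) = mex{} = 0
g(5) = mex{} = 0
g(6) = mex{} = 0
g(7) = mex{} = 0
g(8) = mex{0} = 1
g(9) = mex{0} = 1
g(10) = mex{0} = 1
So g(10) = 1.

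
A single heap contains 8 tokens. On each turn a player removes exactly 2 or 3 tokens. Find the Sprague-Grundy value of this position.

Compute g(0), g(1), … for moves {2, 3}:
k:     0  1  2  3  4  5  6  7  8
g(k):  0  0  1  1  2  0  0  1  1
So g(8) = 1.

1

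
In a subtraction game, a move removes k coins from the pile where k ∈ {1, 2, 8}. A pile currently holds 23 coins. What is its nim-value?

Compute g(0), g(1), … for moves {1, 2, 8}:
k:     0  1  2  3  4  5  6  7  8  9 10 11 12 13 14 15 16 17 18 19 20 21 22 23
g(k):  0  1  2  0  1  2  0  1  2  0  1  2  0  1  2  0  1  2  0  1  2  0  1  2
So g(23) = 2.

2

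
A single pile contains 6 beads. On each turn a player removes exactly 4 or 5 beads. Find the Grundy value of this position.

1

Grundy values for subtraction set {4, 5}:
k:     0  1  2  3  4  5  6
g(k):  0  0  0  0  1  1  1
So g(6) = 1.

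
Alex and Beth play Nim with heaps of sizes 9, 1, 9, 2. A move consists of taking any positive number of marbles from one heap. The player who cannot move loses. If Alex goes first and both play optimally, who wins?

Alex wins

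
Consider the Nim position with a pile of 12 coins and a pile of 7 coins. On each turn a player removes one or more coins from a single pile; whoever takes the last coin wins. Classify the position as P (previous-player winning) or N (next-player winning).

N-position

Compute the nim-sum pairwise:
12 ⊕ 7 = 11
The nim-sum is 11 ≠ 0, so this is an N-position: the player to move can win.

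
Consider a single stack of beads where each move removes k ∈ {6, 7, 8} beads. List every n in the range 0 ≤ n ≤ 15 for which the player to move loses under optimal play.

0, 1, 2, 3, 4, 5, 14, 15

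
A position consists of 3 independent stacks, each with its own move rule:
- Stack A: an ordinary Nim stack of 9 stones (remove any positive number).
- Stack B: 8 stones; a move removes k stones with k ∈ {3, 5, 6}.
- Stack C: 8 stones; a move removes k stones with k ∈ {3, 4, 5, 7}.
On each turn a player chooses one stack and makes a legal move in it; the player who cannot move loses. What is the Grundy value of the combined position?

9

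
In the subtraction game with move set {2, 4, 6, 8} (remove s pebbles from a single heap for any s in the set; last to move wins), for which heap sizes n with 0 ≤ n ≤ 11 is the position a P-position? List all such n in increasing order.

0, 1, 10, 11

Grundy values for subtraction set {2, 4, 6, 8}:
g(0) = mex{} = 0
g(1) = mex{} = 0
g(2) = mex{0} = 1
g(3) = mex{0} = 1
g(4) = mex{0,1} = 2
g(5) = mex{0,1} = 2
g(6) = mex{0,1,2} = 3
g(7) = mex{0,1,2} = 3
g(8) = mex{0,1,2,3} = 4
g(9) = mex{0,1,2,3} = 4
g(10) = mex{1,2,3,4} = 0
g(11) = mex{1,2,3,4} = 0
The P-positions (g = 0) in 0..11 are 0, 1, 10, 11.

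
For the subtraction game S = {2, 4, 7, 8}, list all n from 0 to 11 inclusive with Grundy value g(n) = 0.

0, 1, 6, 11

Build the Grundy sequence with g(k) = mex{g(k−s) : s ∈ {2, 4, 7, 8}, s ≤ k}:
g(0) = mex{} = 0
g(1) = mex{} = 0
g(2) = mex{0} = 1
g(3) = mex{0} = 1
g(4) = mex{0,1} = 2
g(5) = mex{0,1} = 2
g(6) = mex{1,2} = 0
g(7) = mex{0,1,2} = 3
g(8) = mex{0,2} = 1
g(9) = mex{0,1,2,3} = 4
g(10) = mex{0,1} = 2
g(11) = mex{1,2,3,4} = 0
The P-positions (g = 0) in 0..11 are 0, 1, 6, 11.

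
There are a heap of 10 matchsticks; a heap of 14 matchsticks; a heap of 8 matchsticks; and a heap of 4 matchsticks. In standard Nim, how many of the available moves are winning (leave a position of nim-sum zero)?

3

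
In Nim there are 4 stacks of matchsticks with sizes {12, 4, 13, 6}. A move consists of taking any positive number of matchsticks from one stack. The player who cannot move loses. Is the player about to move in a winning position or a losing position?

Winning position

Compute the nim-sum pairwise:
12 XOR 4 = 8
8 XOR 13 = 5
5 XOR 6 = 3
The nim-sum is 3 ≠ 0, so this is an N-position: the player to move can win.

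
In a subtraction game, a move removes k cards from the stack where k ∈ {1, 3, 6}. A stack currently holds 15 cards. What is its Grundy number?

Compute g(0), g(1), … for moves {1, 3, 6}:
k:     0  1  2  3  4  5  6  7  8  9 10 11 12 13 14 15
g(k):  0  1  0  1  0  1  2  3  2  0  1  0  1  0  1  2
So g(15) = 2.

2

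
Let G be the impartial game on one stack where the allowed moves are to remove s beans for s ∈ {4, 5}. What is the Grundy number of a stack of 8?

2

Build the Grundy sequence with g(k) = mex{g(k−s) : s ∈ {4, 5}, s ≤ k}:
k:     0  1  2  3  4  5  6  7  8
g(k):  0  0  0  0  1  1  1  1  2
So g(8) = 2.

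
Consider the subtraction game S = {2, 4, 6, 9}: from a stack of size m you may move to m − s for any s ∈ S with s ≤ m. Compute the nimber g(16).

0

Grundy values for subtraction set {2, 4, 6, 9}:
k:     0  1  2  3  4  5  6  7  8  9 10 11 12 13 14 15 16
g(k):  0  0  1  1  2  2  3  3  0  4  1  0  2  1  3  2  0
So g(16) = 0.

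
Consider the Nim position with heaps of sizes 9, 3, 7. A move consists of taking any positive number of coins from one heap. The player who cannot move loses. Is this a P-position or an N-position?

N-position

Bitwise XOR of the heap sizes:
  1001  (9)
  0011  (3)
  0111  (7)
  ----
  1101  (13)
The nim-sum is 13 ≠ 0, so this is an N-position: the player to move can win.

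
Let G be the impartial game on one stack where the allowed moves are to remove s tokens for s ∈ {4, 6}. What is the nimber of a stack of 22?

0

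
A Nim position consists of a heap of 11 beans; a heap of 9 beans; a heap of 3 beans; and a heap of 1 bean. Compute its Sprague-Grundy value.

Bitwise XOR of the heap sizes:
  1011  (11)
  1001  (9)
  0011  (3)
  0001  (1)
  ----
  0000  (0)

0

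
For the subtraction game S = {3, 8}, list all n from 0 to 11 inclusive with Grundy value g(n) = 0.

0, 1, 2, 6, 7, 11

Build the Grundy sequence with g(k) = mex{g(k−s) : s ∈ {3, 8}, s ≤ k}:
k:     0  1  2  3  4  5  6  7  8  9 10 11
g(k):  0  0  0  1  1  1  0  0  2  1  1  0
The P-positions (g = 0) in 0..11 are 0, 1, 2, 6, 7, 11.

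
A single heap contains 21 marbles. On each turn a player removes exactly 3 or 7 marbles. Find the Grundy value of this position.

0

Compute g(0), g(1), … for moves {3, 7}:
k:     0  1  2  3  4  5  6  7  8  9 10 11 12 13 14 15 16 17 18 19 20 21
g(k):  0  0  0  1  1  1  0  2  2  1  0  0  0  1  1  1  0  2  2  1  0  0
So g(21) = 0.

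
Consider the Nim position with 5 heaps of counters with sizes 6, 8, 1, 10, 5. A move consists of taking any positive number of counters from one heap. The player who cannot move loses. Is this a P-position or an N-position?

P-position

Nim-sum: 6 XOR 8 XOR 1 XOR 10 XOR 5 = 0.
The nim-sum is 0, so this is a P-position: the player to move is in a losing position under optimal play.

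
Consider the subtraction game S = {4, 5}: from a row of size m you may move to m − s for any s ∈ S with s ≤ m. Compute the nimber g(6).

1

Compute g(0), g(1), … for moves {4, 5}:
g(0) = mex{} = 0
g(1) = mex{} = 0
g(2) = mex{} = 0
g(3) = mex{} = 0
g(4) = mex{0} = 1
g(5) = mex{0} = 1
g(6) = mex{0} = 1
So g(6) = 1.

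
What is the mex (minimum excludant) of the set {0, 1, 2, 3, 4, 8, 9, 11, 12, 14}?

The values 0, 1, 2, 3, 4 are all present; 5 is the first non-negative integer missing from the set.

5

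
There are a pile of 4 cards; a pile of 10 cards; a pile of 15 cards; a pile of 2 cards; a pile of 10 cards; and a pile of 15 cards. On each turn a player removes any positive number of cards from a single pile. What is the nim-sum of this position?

6

Compute the nim-sum pairwise:
4 ^ 10 = 14
14 ^ 15 = 1
1 ^ 2 = 3
3 ^ 10 = 9
9 ^ 15 = 6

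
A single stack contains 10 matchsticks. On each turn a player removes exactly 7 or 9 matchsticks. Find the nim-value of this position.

1

Build the Grundy sequence with g(k) = mex{g(k−s) : s ∈ {7, 9}, s ≤ k}:
k:     0  1  2  3  4  5  6  7  8  9 10
g(k):  0  0  0  0  0  0  0  1  1  1  1
So g(10) = 1.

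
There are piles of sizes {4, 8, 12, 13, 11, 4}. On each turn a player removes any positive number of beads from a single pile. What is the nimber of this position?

Bitwise XOR of the heap sizes:
  0100  (4)
  1000  (8)
  1100  (12)
  1101  (13)
  1011  (11)
  0100  (4)
  ----
  0010  (2)

2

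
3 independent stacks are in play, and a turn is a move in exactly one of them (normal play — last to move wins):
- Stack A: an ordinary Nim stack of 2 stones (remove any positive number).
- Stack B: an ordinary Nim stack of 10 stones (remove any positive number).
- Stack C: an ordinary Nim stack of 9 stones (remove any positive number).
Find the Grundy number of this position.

Stack A is a plain Nim stack of size 2, so its Grundy value is 2.
Stack B is a plain Nim stack of size 10, so its Grundy value is 10.
Stack C is a plain Nim stack of size 9, so its Grundy value is 9.
By the Sprague-Grundy theorem, the Grundy value of a sum of independent games is the XOR of the component values.
Combined value = 2 ⊕ 10 ⊕ 9 = 1.

1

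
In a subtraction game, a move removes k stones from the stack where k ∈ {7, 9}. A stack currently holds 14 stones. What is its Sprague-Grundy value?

2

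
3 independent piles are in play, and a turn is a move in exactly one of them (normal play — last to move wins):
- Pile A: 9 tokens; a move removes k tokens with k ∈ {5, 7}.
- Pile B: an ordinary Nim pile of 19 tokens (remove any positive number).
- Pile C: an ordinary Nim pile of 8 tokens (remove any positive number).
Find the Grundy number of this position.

26

Build the Grundy sequence for pile A with g(k) = mex{g(k−s) : s ∈ {5, 7}, s ≤ k}:
k:     0  1  2  3  4  5  6  7  8  9
g(k):  0  0  0  0  0  1  1  1  1  1
So g(9) = 1.
Pile B is a plain Nim pile of size 19, so its Grundy value is 19.
Pile C is a plain Nim pile of size 8, so its Grundy value is 8.
By the Sprague-Grundy theorem, the Grundy value of a sum of independent games is the XOR of the component values.
Combined value = 1 ⊕ 19 ⊕ 8 = 26.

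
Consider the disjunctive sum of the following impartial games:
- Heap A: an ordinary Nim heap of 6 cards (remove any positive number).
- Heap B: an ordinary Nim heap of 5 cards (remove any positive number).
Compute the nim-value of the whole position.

3

Heap A is a plain Nim heap of size 6, so its Grundy value is 6.
Heap B is a plain Nim heap of size 5, so its Grundy value is 5.
By the Sprague-Grundy theorem, the Grundy value of a sum of independent games is the XOR of the component values.
Combined value = 6 ⊕ 5 = 3.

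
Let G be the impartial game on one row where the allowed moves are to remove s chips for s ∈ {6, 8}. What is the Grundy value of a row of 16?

Compute g(0), g(1), … for moves {6, 8}:
k:     0  1  2  3  4  5  6  7  8  9 10 11 12 13 14 15 16
g(k):  0  0  0  0  0  0  1  1  1  1  1  1  2  2  0  0  0
So g(16) = 0.

0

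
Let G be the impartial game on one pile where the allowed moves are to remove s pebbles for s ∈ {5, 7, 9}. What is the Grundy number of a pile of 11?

2

Build the Grundy sequence with g(k) = mex{g(k−s) : s ∈ {5, 7, 9}, s ≤ k}:
g(0) = mex{} = 0
g(1) = mex{} = 0
g(2) = mex{} = 0
g(3) = mex{} = 0
g(4) = mex{} = 0
g(5) = mex{0} = 1
g(6) = mex{0} = 1
g(7) = mex{0} = 1
g(8) = mex{0} = 1
g(9) = mex{0} = 1
g(10) = mex{0,1} = 2
g(11) = mex{0,1} = 2
So g(11) = 2.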